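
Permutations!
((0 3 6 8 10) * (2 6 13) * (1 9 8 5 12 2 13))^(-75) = (13)(0 9)(1 10)(2 6 5 12)(3 8) = [9, 10, 6, 8, 4, 12, 5, 7, 3, 0, 1, 11, 2, 13]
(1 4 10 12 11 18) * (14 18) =(1 4 10 12 11 14 18) =[0, 4, 2, 3, 10, 5, 6, 7, 8, 9, 12, 14, 11, 13, 18, 15, 16, 17, 1]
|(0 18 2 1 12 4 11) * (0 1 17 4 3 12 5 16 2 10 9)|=|(0 18 10 9)(1 5 16 2 17 4 11)(3 12)|=28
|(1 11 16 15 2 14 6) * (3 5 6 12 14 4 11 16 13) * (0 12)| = |(0 12 14)(1 16 15 2 4 11 13 3 5 6)| = 30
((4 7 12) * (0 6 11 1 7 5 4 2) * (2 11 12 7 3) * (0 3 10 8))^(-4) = (0 11 8 12 10 6 1) = [11, 0, 2, 3, 4, 5, 1, 7, 12, 9, 6, 8, 10]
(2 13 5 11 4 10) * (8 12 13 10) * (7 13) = (2 10)(4 8 12 7 13 5 11) = [0, 1, 10, 3, 8, 11, 6, 13, 12, 9, 2, 4, 7, 5]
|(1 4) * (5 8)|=|(1 4)(5 8)|=2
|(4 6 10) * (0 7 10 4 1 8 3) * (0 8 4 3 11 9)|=10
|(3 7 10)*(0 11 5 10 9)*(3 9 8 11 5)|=4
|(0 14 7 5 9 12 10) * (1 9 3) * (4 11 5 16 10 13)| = |(0 14 7 16 10)(1 9 12 13 4 11 5 3)| = 40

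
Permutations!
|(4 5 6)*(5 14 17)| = |(4 14 17 5 6)| = 5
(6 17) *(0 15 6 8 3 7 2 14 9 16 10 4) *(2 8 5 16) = (0 15 6 17 5 16 10 4)(2 14 9)(3 7 8) = [15, 1, 14, 7, 0, 16, 17, 8, 3, 2, 4, 11, 12, 13, 9, 6, 10, 5]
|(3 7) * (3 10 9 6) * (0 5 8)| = |(0 5 8)(3 7 10 9 6)| = 15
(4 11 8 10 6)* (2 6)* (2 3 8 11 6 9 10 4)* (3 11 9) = [0, 1, 3, 8, 6, 5, 2, 7, 4, 10, 11, 9] = (2 3 8 4 6)(9 10 11)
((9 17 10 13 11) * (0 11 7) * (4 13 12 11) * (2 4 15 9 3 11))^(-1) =(0 7 13 4 2 12 10 17 9 15)(3 11) =[7, 1, 12, 11, 2, 5, 6, 13, 8, 15, 17, 3, 10, 4, 14, 0, 16, 9]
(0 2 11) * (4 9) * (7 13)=(0 2 11)(4 9)(7 13)=[2, 1, 11, 3, 9, 5, 6, 13, 8, 4, 10, 0, 12, 7]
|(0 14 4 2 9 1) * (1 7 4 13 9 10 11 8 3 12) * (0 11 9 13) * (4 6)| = |(0 14)(1 11 8 3 12)(2 10 9 7 6 4)| = 30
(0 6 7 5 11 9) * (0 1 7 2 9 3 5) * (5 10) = (0 6 2 9 1 7)(3 10 5 11) = [6, 7, 9, 10, 4, 11, 2, 0, 8, 1, 5, 3]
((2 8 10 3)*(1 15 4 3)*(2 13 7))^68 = (1 7 15 2 4 8 3 10 13) = [0, 7, 4, 10, 8, 5, 6, 15, 3, 9, 13, 11, 12, 1, 14, 2]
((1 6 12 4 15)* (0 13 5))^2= [5, 12, 2, 3, 1, 13, 4, 7, 8, 9, 10, 11, 15, 0, 14, 6]= (0 5 13)(1 12 15 6 4)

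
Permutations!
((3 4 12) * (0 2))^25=(0 2)(3 4 12)=[2, 1, 0, 4, 12, 5, 6, 7, 8, 9, 10, 11, 3]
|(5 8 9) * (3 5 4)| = 5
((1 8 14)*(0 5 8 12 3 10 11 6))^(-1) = [6, 14, 2, 12, 4, 0, 11, 7, 5, 9, 3, 10, 1, 13, 8] = (0 6 11 10 3 12 1 14 8 5)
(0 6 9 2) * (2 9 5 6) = [2, 1, 0, 3, 4, 6, 5, 7, 8, 9] = (9)(0 2)(5 6)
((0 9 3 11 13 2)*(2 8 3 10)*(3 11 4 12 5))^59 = (0 2 10 9)(3 5 12 4)(8 13 11) = [2, 1, 10, 5, 3, 12, 6, 7, 13, 0, 9, 8, 4, 11]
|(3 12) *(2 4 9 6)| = |(2 4 9 6)(3 12)| = 4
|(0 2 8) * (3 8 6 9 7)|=|(0 2 6 9 7 3 8)|=7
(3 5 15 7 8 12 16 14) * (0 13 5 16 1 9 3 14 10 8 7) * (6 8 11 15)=(0 13 5 6 8 12 1 9 3 16 10 11 15)=[13, 9, 2, 16, 4, 6, 8, 7, 12, 3, 11, 15, 1, 5, 14, 0, 10]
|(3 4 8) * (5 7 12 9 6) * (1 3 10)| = |(1 3 4 8 10)(5 7 12 9 6)| = 5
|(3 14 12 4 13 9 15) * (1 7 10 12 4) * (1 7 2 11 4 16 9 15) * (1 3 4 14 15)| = 30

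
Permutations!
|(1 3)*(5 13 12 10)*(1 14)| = 12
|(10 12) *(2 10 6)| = |(2 10 12 6)| = 4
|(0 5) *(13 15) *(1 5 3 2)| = |(0 3 2 1 5)(13 15)| = 10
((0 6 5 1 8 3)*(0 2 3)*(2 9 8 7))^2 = (0 5 7 3 8 6 1 2 9) = [5, 2, 9, 8, 4, 7, 1, 3, 6, 0]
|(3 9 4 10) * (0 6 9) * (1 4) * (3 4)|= |(0 6 9 1 3)(4 10)|= 10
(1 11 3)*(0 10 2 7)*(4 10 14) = (0 14 4 10 2 7)(1 11 3) = [14, 11, 7, 1, 10, 5, 6, 0, 8, 9, 2, 3, 12, 13, 4]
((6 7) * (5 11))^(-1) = (5 11)(6 7) = [0, 1, 2, 3, 4, 11, 7, 6, 8, 9, 10, 5]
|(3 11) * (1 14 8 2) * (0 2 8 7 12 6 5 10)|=|(0 2 1 14 7 12 6 5 10)(3 11)|=18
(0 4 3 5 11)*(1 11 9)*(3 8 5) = (0 4 8 5 9 1 11) = [4, 11, 2, 3, 8, 9, 6, 7, 5, 1, 10, 0]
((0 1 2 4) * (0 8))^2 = (0 2 8 1 4) = [2, 4, 8, 3, 0, 5, 6, 7, 1]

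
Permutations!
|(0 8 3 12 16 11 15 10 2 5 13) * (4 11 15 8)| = |(0 4 11 8 3 12 16 15 10 2 5 13)| = 12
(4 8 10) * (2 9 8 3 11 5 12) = (2 9 8 10 4 3 11 5 12) = [0, 1, 9, 11, 3, 12, 6, 7, 10, 8, 4, 5, 2]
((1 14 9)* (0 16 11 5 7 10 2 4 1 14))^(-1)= (0 1 4 2 10 7 5 11 16)(9 14)= [1, 4, 10, 3, 2, 11, 6, 5, 8, 14, 7, 16, 12, 13, 9, 15, 0]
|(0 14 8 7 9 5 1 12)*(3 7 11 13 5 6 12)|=12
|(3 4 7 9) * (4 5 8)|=6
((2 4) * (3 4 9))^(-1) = [0, 1, 4, 9, 3, 5, 6, 7, 8, 2] = (2 4 3 9)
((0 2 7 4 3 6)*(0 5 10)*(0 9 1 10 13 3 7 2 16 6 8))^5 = [3, 9, 2, 5, 7, 16, 0, 4, 13, 10, 1, 11, 12, 6, 14, 15, 8] = (0 3 5 16 8 13 6)(1 9 10)(4 7)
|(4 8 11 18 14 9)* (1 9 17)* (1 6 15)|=10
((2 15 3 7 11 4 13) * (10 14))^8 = (2 15 3 7 11 4 13) = [0, 1, 15, 7, 13, 5, 6, 11, 8, 9, 10, 4, 12, 2, 14, 3]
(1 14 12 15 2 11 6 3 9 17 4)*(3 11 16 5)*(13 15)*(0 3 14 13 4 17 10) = (17)(0 3 9 10)(1 13 15 2 16 5 14 12 4)(6 11) = [3, 13, 16, 9, 1, 14, 11, 7, 8, 10, 0, 6, 4, 15, 12, 2, 5, 17]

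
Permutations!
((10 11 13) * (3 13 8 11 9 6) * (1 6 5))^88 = (1 10 6 9 3 5 13) = [0, 10, 2, 5, 4, 13, 9, 7, 8, 3, 6, 11, 12, 1]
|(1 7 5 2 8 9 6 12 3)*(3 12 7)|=6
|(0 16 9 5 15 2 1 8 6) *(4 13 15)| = |(0 16 9 5 4 13 15 2 1 8 6)| = 11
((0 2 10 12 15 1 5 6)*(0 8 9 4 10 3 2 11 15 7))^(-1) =(0 7 12 10 4 9 8 6 5 1 15 11)(2 3) =[7, 15, 3, 2, 9, 1, 5, 12, 6, 8, 4, 0, 10, 13, 14, 11]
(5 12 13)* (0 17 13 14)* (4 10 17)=(0 4 10 17 13 5 12 14)=[4, 1, 2, 3, 10, 12, 6, 7, 8, 9, 17, 11, 14, 5, 0, 15, 16, 13]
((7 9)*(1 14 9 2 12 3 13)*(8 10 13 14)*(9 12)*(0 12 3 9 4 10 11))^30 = (14)(0 1 4 9 11 13 2 12 8 10 7) = [1, 4, 12, 3, 9, 5, 6, 0, 10, 11, 7, 13, 8, 2, 14]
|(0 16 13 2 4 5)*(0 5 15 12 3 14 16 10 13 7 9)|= |(0 10 13 2 4 15 12 3 14 16 7 9)|= 12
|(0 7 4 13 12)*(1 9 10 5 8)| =5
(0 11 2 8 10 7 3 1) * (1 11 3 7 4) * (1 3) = (0 1)(2 8 10 4 3 11) = [1, 0, 8, 11, 3, 5, 6, 7, 10, 9, 4, 2]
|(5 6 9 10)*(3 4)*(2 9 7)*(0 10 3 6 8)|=12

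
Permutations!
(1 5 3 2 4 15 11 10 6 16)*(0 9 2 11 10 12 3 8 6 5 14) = [9, 14, 4, 11, 15, 8, 16, 7, 6, 2, 5, 12, 3, 13, 0, 10, 1] = (0 9 2 4 15 10 5 8 6 16 1 14)(3 11 12)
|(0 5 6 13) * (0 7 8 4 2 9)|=|(0 5 6 13 7 8 4 2 9)|=9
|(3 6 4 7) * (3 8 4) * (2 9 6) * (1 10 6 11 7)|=|(1 10 6 3 2 9 11 7 8 4)|=10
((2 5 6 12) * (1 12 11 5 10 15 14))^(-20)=(1 15 2)(5 6 11)(10 12 14)=[0, 15, 1, 3, 4, 6, 11, 7, 8, 9, 12, 5, 14, 13, 10, 2]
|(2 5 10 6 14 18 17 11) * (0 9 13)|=|(0 9 13)(2 5 10 6 14 18 17 11)|=24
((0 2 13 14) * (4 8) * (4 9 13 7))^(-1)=(0 14 13 9 8 4 7 2)=[14, 1, 0, 3, 7, 5, 6, 2, 4, 8, 10, 11, 12, 9, 13]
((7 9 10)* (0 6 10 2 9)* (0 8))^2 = [10, 1, 2, 3, 4, 5, 7, 0, 6, 9, 8] = (0 10 8 6 7)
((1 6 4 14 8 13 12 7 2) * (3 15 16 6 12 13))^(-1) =(1 2 7 12)(3 8 14 4 6 16 15) =[0, 2, 7, 8, 6, 5, 16, 12, 14, 9, 10, 11, 1, 13, 4, 3, 15]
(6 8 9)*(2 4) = (2 4)(6 8 9) = [0, 1, 4, 3, 2, 5, 8, 7, 9, 6]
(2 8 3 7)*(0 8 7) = (0 8 3)(2 7) = [8, 1, 7, 0, 4, 5, 6, 2, 3]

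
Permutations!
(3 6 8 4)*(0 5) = [5, 1, 2, 6, 3, 0, 8, 7, 4] = (0 5)(3 6 8 4)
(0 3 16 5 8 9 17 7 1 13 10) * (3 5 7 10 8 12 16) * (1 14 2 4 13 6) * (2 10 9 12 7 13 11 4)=[5, 6, 2, 3, 11, 7, 1, 14, 12, 17, 0, 4, 16, 8, 10, 15, 13, 9]=(0 5 7 14 10)(1 6)(4 11)(8 12 16 13)(9 17)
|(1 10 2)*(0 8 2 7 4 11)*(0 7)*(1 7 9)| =|(0 8 2 7 4 11 9 1 10)| =9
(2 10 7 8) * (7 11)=(2 10 11 7 8)=[0, 1, 10, 3, 4, 5, 6, 8, 2, 9, 11, 7]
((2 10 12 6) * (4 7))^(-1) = (2 6 12 10)(4 7) = [0, 1, 6, 3, 7, 5, 12, 4, 8, 9, 2, 11, 10]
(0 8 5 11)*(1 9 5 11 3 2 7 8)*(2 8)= (0 1 9 5 3 8 11)(2 7)= [1, 9, 7, 8, 4, 3, 6, 2, 11, 5, 10, 0]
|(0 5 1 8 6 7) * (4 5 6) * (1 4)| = 6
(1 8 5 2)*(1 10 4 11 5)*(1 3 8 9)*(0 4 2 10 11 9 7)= (0 4 9 1 7)(2 11 5 10)(3 8)= [4, 7, 11, 8, 9, 10, 6, 0, 3, 1, 2, 5]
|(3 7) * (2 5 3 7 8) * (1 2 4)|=|(1 2 5 3 8 4)|=6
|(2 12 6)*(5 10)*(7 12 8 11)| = 6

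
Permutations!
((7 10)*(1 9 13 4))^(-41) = (1 4 13 9)(7 10) = [0, 4, 2, 3, 13, 5, 6, 10, 8, 1, 7, 11, 12, 9]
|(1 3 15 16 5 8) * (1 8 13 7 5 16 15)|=|(16)(1 3)(5 13 7)|=6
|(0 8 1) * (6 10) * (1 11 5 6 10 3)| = |(0 8 11 5 6 3 1)| = 7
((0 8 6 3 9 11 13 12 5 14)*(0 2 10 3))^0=(14)=[0, 1, 2, 3, 4, 5, 6, 7, 8, 9, 10, 11, 12, 13, 14]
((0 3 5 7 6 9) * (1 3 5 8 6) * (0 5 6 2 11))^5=(0 1)(2 5)(3 6)(7 11)(8 9)=[1, 0, 5, 6, 4, 2, 3, 11, 9, 8, 10, 7]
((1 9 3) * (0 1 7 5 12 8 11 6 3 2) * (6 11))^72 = [0, 1, 2, 3, 4, 5, 6, 7, 8, 9, 10, 11, 12] = (12)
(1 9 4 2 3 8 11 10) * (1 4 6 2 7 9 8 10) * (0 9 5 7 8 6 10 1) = (0 9 10 4 8 11)(1 6 2 3)(5 7) = [9, 6, 3, 1, 8, 7, 2, 5, 11, 10, 4, 0]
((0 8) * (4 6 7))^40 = [0, 1, 2, 3, 6, 5, 7, 4, 8] = (8)(4 6 7)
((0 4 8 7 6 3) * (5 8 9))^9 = (0 4 9 5 8 7 6 3) = [4, 1, 2, 0, 9, 8, 3, 6, 7, 5]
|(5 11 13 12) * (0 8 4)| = |(0 8 4)(5 11 13 12)| = 12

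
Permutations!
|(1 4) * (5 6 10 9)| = |(1 4)(5 6 10 9)| = 4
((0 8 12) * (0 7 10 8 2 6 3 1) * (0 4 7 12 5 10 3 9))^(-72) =[0, 1, 2, 3, 4, 5, 6, 7, 8, 9, 10, 11, 12] =(12)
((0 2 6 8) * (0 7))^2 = (0 6 7 2 8) = [6, 1, 8, 3, 4, 5, 7, 2, 0]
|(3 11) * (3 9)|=|(3 11 9)|=3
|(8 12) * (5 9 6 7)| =4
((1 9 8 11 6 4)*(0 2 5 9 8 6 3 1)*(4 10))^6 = [4, 11, 0, 8, 10, 2, 9, 7, 3, 5, 6, 1] = (0 4 10 6 9 5 2)(1 11)(3 8)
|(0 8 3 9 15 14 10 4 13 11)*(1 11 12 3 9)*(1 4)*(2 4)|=|(0 8 9 15 14 10 1 11)(2 4 13 12 3)|=40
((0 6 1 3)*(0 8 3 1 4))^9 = [0, 1, 2, 8, 4, 5, 6, 7, 3] = (3 8)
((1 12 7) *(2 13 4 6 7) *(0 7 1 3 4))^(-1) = (0 13 2 12 1 6 4 3 7) = [13, 6, 12, 7, 3, 5, 4, 0, 8, 9, 10, 11, 1, 2]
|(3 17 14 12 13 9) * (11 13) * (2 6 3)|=9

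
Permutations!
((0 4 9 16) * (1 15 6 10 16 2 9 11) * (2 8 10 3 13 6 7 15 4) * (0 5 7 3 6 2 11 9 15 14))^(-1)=(0 14 7 5 16 10 8 9 4 1 11)(2 13 3 15)=[14, 11, 13, 15, 1, 16, 6, 5, 9, 4, 8, 0, 12, 3, 7, 2, 10]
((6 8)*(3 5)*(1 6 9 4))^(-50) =(9) =[0, 1, 2, 3, 4, 5, 6, 7, 8, 9]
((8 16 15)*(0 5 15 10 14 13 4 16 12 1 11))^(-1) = (0 11 1 12 8 15 5)(4 13 14 10 16) = [11, 12, 2, 3, 13, 0, 6, 7, 15, 9, 16, 1, 8, 14, 10, 5, 4]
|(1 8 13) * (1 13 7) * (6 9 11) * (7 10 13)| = 15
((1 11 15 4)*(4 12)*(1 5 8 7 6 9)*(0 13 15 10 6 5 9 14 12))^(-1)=(0 15 13)(1 9 4 12 14 6 10 11)(5 7 8)=[15, 9, 2, 3, 12, 7, 10, 8, 5, 4, 11, 1, 14, 0, 6, 13]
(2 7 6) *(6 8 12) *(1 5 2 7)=[0, 5, 1, 3, 4, 2, 7, 8, 12, 9, 10, 11, 6]=(1 5 2)(6 7 8 12)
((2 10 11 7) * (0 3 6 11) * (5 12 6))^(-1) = (0 10 2 7 11 6 12 5 3) = [10, 1, 7, 0, 4, 3, 12, 11, 8, 9, 2, 6, 5]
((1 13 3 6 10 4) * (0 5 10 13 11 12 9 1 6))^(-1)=(0 3 13 6 4 10 5)(1 9 12 11)=[3, 9, 2, 13, 10, 0, 4, 7, 8, 12, 5, 1, 11, 6]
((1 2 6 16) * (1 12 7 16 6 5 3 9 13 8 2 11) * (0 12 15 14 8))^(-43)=[14, 11, 0, 7, 4, 12, 6, 2, 13, 16, 10, 1, 8, 15, 9, 3, 5]=(0 14 9 16 5 12 8 13 15 3 7 2)(1 11)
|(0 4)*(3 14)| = 2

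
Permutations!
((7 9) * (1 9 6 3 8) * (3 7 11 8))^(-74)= (1 11)(8 9)= [0, 11, 2, 3, 4, 5, 6, 7, 9, 8, 10, 1]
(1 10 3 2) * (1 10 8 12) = [0, 8, 10, 2, 4, 5, 6, 7, 12, 9, 3, 11, 1] = (1 8 12)(2 10 3)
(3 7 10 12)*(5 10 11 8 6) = (3 7 11 8 6 5 10 12) = [0, 1, 2, 7, 4, 10, 5, 11, 6, 9, 12, 8, 3]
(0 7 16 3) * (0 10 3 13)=(0 7 16 13)(3 10)=[7, 1, 2, 10, 4, 5, 6, 16, 8, 9, 3, 11, 12, 0, 14, 15, 13]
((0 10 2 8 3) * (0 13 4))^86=(0 2 3 4 10 8 13)=[2, 1, 3, 4, 10, 5, 6, 7, 13, 9, 8, 11, 12, 0]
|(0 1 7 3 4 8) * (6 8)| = |(0 1 7 3 4 6 8)| = 7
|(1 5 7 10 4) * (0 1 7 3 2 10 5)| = |(0 1)(2 10 4 7 5 3)| = 6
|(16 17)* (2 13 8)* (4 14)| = |(2 13 8)(4 14)(16 17)| = 6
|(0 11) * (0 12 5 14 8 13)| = |(0 11 12 5 14 8 13)| = 7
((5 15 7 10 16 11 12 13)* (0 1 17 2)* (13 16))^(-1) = (0 2 17 1)(5 13 10 7 15)(11 16 12) = [2, 0, 17, 3, 4, 13, 6, 15, 8, 9, 7, 16, 11, 10, 14, 5, 12, 1]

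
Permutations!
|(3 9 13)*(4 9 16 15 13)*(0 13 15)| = 4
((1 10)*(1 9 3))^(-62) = [0, 9, 2, 10, 4, 5, 6, 7, 8, 1, 3] = (1 9)(3 10)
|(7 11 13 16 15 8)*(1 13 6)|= |(1 13 16 15 8 7 11 6)|= 8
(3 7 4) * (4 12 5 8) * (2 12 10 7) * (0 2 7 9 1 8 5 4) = (0 2 12 4 3 7 10 9 1 8) = [2, 8, 12, 7, 3, 5, 6, 10, 0, 1, 9, 11, 4]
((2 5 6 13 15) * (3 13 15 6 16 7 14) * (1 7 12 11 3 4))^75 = (1 4 14 7)(2 12 13)(3 15 16)(5 11 6) = [0, 4, 12, 15, 14, 11, 5, 1, 8, 9, 10, 6, 13, 2, 7, 16, 3]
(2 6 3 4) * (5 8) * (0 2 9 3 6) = (0 2)(3 4 9)(5 8) = [2, 1, 0, 4, 9, 8, 6, 7, 5, 3]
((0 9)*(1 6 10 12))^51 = (0 9)(1 12 10 6) = [9, 12, 2, 3, 4, 5, 1, 7, 8, 0, 6, 11, 10]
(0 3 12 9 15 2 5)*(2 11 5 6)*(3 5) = (0 5)(2 6)(3 12 9 15 11) = [5, 1, 6, 12, 4, 0, 2, 7, 8, 15, 10, 3, 9, 13, 14, 11]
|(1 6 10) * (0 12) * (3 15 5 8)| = 12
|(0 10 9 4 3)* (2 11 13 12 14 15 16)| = 35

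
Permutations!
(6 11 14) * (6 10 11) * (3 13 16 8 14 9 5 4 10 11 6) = (3 13 16 8 14 11 9 5 4 10 6) = [0, 1, 2, 13, 10, 4, 3, 7, 14, 5, 6, 9, 12, 16, 11, 15, 8]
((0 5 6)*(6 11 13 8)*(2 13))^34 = [6, 1, 11, 3, 4, 0, 8, 7, 13, 9, 10, 5, 12, 2] = (0 6 8 13 2 11 5)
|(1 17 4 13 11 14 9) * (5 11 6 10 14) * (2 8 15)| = 24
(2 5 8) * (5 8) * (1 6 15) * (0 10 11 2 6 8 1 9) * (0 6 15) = (0 10 11 2 1 8 15 9 6) = [10, 8, 1, 3, 4, 5, 0, 7, 15, 6, 11, 2, 12, 13, 14, 9]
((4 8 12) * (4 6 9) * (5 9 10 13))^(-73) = (4 9 5 13 10 6 12 8) = [0, 1, 2, 3, 9, 13, 12, 7, 4, 5, 6, 11, 8, 10]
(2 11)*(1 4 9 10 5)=[0, 4, 11, 3, 9, 1, 6, 7, 8, 10, 5, 2]=(1 4 9 10 5)(2 11)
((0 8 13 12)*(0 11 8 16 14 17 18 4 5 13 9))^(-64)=(0 12 18)(4 16 11)(5 14 8)(9 13 17)=[12, 1, 2, 3, 16, 14, 6, 7, 5, 13, 10, 4, 18, 17, 8, 15, 11, 9, 0]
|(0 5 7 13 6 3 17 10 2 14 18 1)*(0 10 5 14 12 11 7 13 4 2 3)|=|(0 14 18 1 10 3 17 5 13 6)(2 12 11 7 4)|=10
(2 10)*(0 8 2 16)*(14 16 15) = [8, 1, 10, 3, 4, 5, 6, 7, 2, 9, 15, 11, 12, 13, 16, 14, 0] = (0 8 2 10 15 14 16)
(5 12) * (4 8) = (4 8)(5 12) = [0, 1, 2, 3, 8, 12, 6, 7, 4, 9, 10, 11, 5]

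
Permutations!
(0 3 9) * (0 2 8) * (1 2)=(0 3 9 1 2 8)=[3, 2, 8, 9, 4, 5, 6, 7, 0, 1]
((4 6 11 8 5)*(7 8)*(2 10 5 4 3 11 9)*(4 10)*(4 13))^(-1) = (2 9 6 4 13)(3 5 10 8 7 11) = [0, 1, 9, 5, 13, 10, 4, 11, 7, 6, 8, 3, 12, 2]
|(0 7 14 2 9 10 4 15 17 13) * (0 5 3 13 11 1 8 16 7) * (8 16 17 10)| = |(1 16 7 14 2 9 8 17 11)(3 13 5)(4 15 10)| = 9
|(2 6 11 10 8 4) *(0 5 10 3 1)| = 10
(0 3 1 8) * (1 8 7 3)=[1, 7, 2, 8, 4, 5, 6, 3, 0]=(0 1 7 3 8)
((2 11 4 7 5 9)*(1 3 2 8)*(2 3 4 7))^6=(1 9 7 2)(4 8 5 11)=[0, 9, 1, 3, 8, 11, 6, 2, 5, 7, 10, 4]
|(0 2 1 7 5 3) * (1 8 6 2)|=|(0 1 7 5 3)(2 8 6)|=15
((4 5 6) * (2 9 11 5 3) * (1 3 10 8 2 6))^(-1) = (1 5 11 9 2 8 10 4 6 3) = [0, 5, 8, 1, 6, 11, 3, 7, 10, 2, 4, 9]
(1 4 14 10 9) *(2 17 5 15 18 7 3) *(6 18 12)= (1 4 14 10 9)(2 17 5 15 12 6 18 7 3)= [0, 4, 17, 2, 14, 15, 18, 3, 8, 1, 9, 11, 6, 13, 10, 12, 16, 5, 7]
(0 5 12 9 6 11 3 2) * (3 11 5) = (0 3 2)(5 12 9 6) = [3, 1, 0, 2, 4, 12, 5, 7, 8, 6, 10, 11, 9]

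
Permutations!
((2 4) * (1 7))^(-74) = [0, 1, 2, 3, 4, 5, 6, 7] = (7)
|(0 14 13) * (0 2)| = |(0 14 13 2)| = 4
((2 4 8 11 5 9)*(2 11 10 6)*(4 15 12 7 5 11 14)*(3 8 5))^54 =(2 10 3 12)(4 9)(5 14)(6 8 7 15) =[0, 1, 10, 12, 9, 14, 8, 15, 7, 4, 3, 11, 2, 13, 5, 6]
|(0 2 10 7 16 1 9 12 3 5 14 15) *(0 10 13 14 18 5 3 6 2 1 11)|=|(0 1 9 12 6 2 13 14 15 10 7 16 11)(5 18)|=26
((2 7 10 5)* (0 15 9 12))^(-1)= (0 12 9 15)(2 5 10 7)= [12, 1, 5, 3, 4, 10, 6, 2, 8, 15, 7, 11, 9, 13, 14, 0]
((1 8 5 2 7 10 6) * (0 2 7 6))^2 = [6, 5, 1, 3, 4, 10, 8, 0, 7, 9, 2] = (0 6 8 7)(1 5 10 2)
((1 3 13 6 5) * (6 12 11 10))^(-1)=(1 5 6 10 11 12 13 3)=[0, 5, 2, 1, 4, 6, 10, 7, 8, 9, 11, 12, 13, 3]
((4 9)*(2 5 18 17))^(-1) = (2 17 18 5)(4 9) = [0, 1, 17, 3, 9, 2, 6, 7, 8, 4, 10, 11, 12, 13, 14, 15, 16, 18, 5]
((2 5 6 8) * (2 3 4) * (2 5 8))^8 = (2 3 5)(4 6 8) = [0, 1, 3, 5, 6, 2, 8, 7, 4]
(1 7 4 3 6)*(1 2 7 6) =[0, 6, 7, 1, 3, 5, 2, 4] =(1 6 2 7 4 3)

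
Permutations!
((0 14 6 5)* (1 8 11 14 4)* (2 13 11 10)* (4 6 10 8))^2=[5, 1, 11, 3, 4, 6, 0, 7, 8, 9, 13, 10, 12, 14, 2]=(0 5 6)(2 11 10 13 14)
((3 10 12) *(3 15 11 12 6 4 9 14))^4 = (3 9 6)(4 10 14)(11 12 15) = [0, 1, 2, 9, 10, 5, 3, 7, 8, 6, 14, 12, 15, 13, 4, 11]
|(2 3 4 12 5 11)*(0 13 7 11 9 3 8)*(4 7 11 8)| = 11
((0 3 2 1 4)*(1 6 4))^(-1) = (0 4 6 2 3) = [4, 1, 3, 0, 6, 5, 2]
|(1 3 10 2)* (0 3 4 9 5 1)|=|(0 3 10 2)(1 4 9 5)|=4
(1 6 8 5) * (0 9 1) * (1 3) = [9, 6, 2, 1, 4, 0, 8, 7, 5, 3] = (0 9 3 1 6 8 5)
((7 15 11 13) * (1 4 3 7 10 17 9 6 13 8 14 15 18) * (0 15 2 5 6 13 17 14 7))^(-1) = (0 3 4 1 18 7 8 11 15)(2 14 10 13 9 17 6 5) = [3, 18, 14, 4, 1, 2, 5, 8, 11, 17, 13, 15, 12, 9, 10, 0, 16, 6, 7]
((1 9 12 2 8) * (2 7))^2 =[0, 12, 1, 3, 4, 5, 6, 8, 9, 7, 10, 11, 2] =(1 12 2)(7 8 9)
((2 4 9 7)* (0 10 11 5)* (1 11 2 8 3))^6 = (0 8 10 3 2 1 4 11 9 5 7) = [8, 4, 1, 2, 11, 7, 6, 0, 10, 5, 3, 9]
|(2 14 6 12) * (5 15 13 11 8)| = |(2 14 6 12)(5 15 13 11 8)| = 20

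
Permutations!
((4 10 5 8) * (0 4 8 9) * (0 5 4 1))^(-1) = [1, 0, 2, 3, 10, 9, 6, 7, 8, 5, 4] = (0 1)(4 10)(5 9)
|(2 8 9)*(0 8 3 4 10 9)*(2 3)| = 4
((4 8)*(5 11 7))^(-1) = (4 8)(5 7 11) = [0, 1, 2, 3, 8, 7, 6, 11, 4, 9, 10, 5]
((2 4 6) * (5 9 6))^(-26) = (2 6 9 5 4) = [0, 1, 6, 3, 2, 4, 9, 7, 8, 5]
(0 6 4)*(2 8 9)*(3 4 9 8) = (0 6 9 2 3 4) = [6, 1, 3, 4, 0, 5, 9, 7, 8, 2]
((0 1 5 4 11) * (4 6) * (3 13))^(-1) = (0 11 4 6 5 1)(3 13) = [11, 0, 2, 13, 6, 1, 5, 7, 8, 9, 10, 4, 12, 3]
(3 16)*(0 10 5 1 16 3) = [10, 16, 2, 3, 4, 1, 6, 7, 8, 9, 5, 11, 12, 13, 14, 15, 0] = (0 10 5 1 16)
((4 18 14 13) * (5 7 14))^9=(4 7)(5 13)(14 18)=[0, 1, 2, 3, 7, 13, 6, 4, 8, 9, 10, 11, 12, 5, 18, 15, 16, 17, 14]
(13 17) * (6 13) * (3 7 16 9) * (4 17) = [0, 1, 2, 7, 17, 5, 13, 16, 8, 3, 10, 11, 12, 4, 14, 15, 9, 6] = (3 7 16 9)(4 17 6 13)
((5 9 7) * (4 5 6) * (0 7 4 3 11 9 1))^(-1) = [1, 5, 2, 6, 9, 4, 7, 0, 8, 11, 10, 3] = (0 1 5 4 9 11 3 6 7)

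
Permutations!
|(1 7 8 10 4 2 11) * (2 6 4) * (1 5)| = 14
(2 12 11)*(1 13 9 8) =(1 13 9 8)(2 12 11) =[0, 13, 12, 3, 4, 5, 6, 7, 1, 8, 10, 2, 11, 9]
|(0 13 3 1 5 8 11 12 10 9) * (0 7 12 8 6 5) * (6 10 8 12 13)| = 9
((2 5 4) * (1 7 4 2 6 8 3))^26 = (1 4 8)(3 7 6) = [0, 4, 2, 7, 8, 5, 3, 6, 1]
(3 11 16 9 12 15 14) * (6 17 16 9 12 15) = (3 11 9 15 14)(6 17 16 12) = [0, 1, 2, 11, 4, 5, 17, 7, 8, 15, 10, 9, 6, 13, 3, 14, 12, 16]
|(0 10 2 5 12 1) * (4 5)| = 7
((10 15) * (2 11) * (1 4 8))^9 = (2 11)(10 15) = [0, 1, 11, 3, 4, 5, 6, 7, 8, 9, 15, 2, 12, 13, 14, 10]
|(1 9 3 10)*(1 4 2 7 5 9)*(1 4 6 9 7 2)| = 4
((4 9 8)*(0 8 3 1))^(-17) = (0 8 4 9 3 1) = [8, 0, 2, 1, 9, 5, 6, 7, 4, 3]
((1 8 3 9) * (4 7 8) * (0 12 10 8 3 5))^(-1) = [5, 9, 2, 7, 1, 8, 6, 4, 10, 3, 12, 11, 0] = (0 5 8 10 12)(1 9 3 7 4)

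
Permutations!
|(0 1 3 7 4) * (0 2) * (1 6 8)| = |(0 6 8 1 3 7 4 2)| = 8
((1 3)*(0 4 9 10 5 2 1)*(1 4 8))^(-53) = [3, 8, 9, 1, 10, 4, 6, 7, 0, 5, 2] = (0 3 1 8)(2 9 5 4 10)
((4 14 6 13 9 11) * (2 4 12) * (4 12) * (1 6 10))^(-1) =(1 10 14 4 11 9 13 6)(2 12) =[0, 10, 12, 3, 11, 5, 1, 7, 8, 13, 14, 9, 2, 6, 4]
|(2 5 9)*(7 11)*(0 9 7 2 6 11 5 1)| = 6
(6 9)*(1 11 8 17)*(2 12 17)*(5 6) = (1 11 8 2 12 17)(5 6 9) = [0, 11, 12, 3, 4, 6, 9, 7, 2, 5, 10, 8, 17, 13, 14, 15, 16, 1]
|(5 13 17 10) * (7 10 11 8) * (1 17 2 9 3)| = |(1 17 11 8 7 10 5 13 2 9 3)| = 11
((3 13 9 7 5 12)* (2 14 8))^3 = (14)(3 7)(5 13)(9 12) = [0, 1, 2, 7, 4, 13, 6, 3, 8, 12, 10, 11, 9, 5, 14]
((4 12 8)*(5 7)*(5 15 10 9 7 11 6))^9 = (7 15 10 9) = [0, 1, 2, 3, 4, 5, 6, 15, 8, 7, 9, 11, 12, 13, 14, 10]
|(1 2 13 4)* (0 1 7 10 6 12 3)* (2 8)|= |(0 1 8 2 13 4 7 10 6 12 3)|= 11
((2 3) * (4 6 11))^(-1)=(2 3)(4 11 6)=[0, 1, 3, 2, 11, 5, 4, 7, 8, 9, 10, 6]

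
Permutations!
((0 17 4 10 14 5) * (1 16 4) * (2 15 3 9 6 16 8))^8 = (0 6 1 4 2 14 3)(5 9 17 16 8 10 15) = [6, 4, 14, 0, 2, 9, 1, 7, 10, 17, 15, 11, 12, 13, 3, 5, 8, 16]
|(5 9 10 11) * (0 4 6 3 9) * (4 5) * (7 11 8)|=|(0 5)(3 9 10 8 7 11 4 6)|=8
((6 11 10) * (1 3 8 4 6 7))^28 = (1 6)(3 11)(4 7)(8 10) = [0, 6, 2, 11, 7, 5, 1, 4, 10, 9, 8, 3]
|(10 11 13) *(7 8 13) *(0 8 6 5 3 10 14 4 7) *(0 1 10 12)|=|(0 8 13 14 4 7 6 5 3 12)(1 10 11)|=30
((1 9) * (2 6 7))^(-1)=(1 9)(2 7 6)=[0, 9, 7, 3, 4, 5, 2, 6, 8, 1]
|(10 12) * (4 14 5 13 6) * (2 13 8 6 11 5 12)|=|(2 13 11 5 8 6 4 14 12 10)|=10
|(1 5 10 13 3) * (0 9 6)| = |(0 9 6)(1 5 10 13 3)| = 15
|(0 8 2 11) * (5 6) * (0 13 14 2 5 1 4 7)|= |(0 8 5 6 1 4 7)(2 11 13 14)|= 28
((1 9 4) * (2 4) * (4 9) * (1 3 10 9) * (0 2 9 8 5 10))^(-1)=[3, 2, 0, 4, 1, 8, 6, 7, 10, 9, 5]=(0 3 4 1 2)(5 8 10)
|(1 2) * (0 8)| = 2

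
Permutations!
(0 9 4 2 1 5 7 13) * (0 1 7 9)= [0, 5, 7, 3, 2, 9, 6, 13, 8, 4, 10, 11, 12, 1]= (1 5 9 4 2 7 13)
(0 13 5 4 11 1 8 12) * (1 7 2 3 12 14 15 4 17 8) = [13, 1, 3, 12, 11, 17, 6, 2, 14, 9, 10, 7, 0, 5, 15, 4, 16, 8] = (0 13 5 17 8 14 15 4 11 7 2 3 12)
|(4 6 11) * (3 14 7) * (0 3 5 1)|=|(0 3 14 7 5 1)(4 6 11)|=6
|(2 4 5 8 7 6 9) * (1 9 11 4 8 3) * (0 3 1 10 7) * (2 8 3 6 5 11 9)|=|(0 6 9 8)(1 2 3 10 7 5)(4 11)|=12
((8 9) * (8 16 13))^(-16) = (16) = [0, 1, 2, 3, 4, 5, 6, 7, 8, 9, 10, 11, 12, 13, 14, 15, 16]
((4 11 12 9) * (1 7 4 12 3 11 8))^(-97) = (1 8 4 7)(3 11)(9 12) = [0, 8, 2, 11, 7, 5, 6, 1, 4, 12, 10, 3, 9]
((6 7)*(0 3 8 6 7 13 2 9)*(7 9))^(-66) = (0 7 13 8)(2 6 3 9) = [7, 1, 6, 9, 4, 5, 3, 13, 0, 2, 10, 11, 12, 8]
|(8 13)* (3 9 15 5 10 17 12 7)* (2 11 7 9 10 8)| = |(2 11 7 3 10 17 12 9 15 5 8 13)| = 12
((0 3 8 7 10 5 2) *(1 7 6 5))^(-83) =(0 3 8 6 5 2)(1 7 10) =[3, 7, 0, 8, 4, 2, 5, 10, 6, 9, 1]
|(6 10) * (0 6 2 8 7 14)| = 7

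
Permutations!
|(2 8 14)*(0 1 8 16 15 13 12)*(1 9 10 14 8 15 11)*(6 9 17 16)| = 40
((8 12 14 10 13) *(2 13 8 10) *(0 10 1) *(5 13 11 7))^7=(0 7 12 1 11 8 13 2 10 5 14)=[7, 11, 10, 3, 4, 14, 6, 12, 13, 9, 5, 8, 1, 2, 0]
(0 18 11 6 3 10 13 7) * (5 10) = [18, 1, 2, 5, 4, 10, 3, 0, 8, 9, 13, 6, 12, 7, 14, 15, 16, 17, 11] = (0 18 11 6 3 5 10 13 7)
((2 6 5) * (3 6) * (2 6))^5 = (2 3)(5 6) = [0, 1, 3, 2, 4, 6, 5]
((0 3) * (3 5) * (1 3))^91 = (0 3 1 5) = [3, 5, 2, 1, 4, 0]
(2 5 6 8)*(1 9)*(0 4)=(0 4)(1 9)(2 5 6 8)=[4, 9, 5, 3, 0, 6, 8, 7, 2, 1]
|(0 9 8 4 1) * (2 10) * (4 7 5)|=|(0 9 8 7 5 4 1)(2 10)|=14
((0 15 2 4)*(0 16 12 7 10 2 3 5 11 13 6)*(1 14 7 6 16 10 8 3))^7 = (0 5 15 11 1 13 14 16 7 12 8 6 3)(2 4 10) = [5, 13, 4, 0, 10, 15, 3, 12, 6, 9, 2, 1, 8, 14, 16, 11, 7]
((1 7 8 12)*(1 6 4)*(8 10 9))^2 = (1 10 8 6)(4 7 9 12) = [0, 10, 2, 3, 7, 5, 1, 9, 6, 12, 8, 11, 4]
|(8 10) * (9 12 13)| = 6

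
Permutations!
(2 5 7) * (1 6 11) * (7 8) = (1 6 11)(2 5 8 7) = [0, 6, 5, 3, 4, 8, 11, 2, 7, 9, 10, 1]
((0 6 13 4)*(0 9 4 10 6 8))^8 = [0, 1, 2, 3, 4, 5, 10, 7, 8, 9, 13, 11, 12, 6] = (6 10 13)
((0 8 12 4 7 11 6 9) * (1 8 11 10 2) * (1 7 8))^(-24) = (12) = [0, 1, 2, 3, 4, 5, 6, 7, 8, 9, 10, 11, 12]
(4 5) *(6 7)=(4 5)(6 7)=[0, 1, 2, 3, 5, 4, 7, 6]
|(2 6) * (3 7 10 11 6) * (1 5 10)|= |(1 5 10 11 6 2 3 7)|= 8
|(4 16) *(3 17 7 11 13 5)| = |(3 17 7 11 13 5)(4 16)| = 6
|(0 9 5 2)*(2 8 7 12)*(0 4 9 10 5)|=9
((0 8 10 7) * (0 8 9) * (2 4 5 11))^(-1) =(0 9)(2 11 5 4)(7 10 8) =[9, 1, 11, 3, 2, 4, 6, 10, 7, 0, 8, 5]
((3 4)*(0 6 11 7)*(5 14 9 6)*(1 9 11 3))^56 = (0 5 14 11 7)(1 9 6 3 4) = [5, 9, 2, 4, 1, 14, 3, 0, 8, 6, 10, 7, 12, 13, 11]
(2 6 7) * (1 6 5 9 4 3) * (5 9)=(1 6 7 2 9 4 3)=[0, 6, 9, 1, 3, 5, 7, 2, 8, 4]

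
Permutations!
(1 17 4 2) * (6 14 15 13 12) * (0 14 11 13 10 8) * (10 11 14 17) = (0 17 4 2 1 10 8)(6 14 15 11 13 12) = [17, 10, 1, 3, 2, 5, 14, 7, 0, 9, 8, 13, 6, 12, 15, 11, 16, 4]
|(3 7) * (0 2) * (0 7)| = 4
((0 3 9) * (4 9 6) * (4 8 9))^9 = (0 9 8 6 3) = [9, 1, 2, 0, 4, 5, 3, 7, 6, 8]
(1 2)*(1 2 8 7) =(1 8 7) =[0, 8, 2, 3, 4, 5, 6, 1, 7]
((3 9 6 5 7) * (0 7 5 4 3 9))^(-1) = [3, 1, 2, 4, 6, 5, 9, 0, 8, 7] = (0 3 4 6 9 7)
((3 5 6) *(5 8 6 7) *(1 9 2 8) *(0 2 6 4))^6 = (0 8)(1 6)(2 4)(3 9) = [8, 6, 4, 9, 2, 5, 1, 7, 0, 3]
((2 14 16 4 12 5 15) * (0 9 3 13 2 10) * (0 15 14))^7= (0 3 2 9 13)(4 5 16 12 14)(10 15)= [3, 1, 9, 2, 5, 16, 6, 7, 8, 13, 15, 11, 14, 0, 4, 10, 12]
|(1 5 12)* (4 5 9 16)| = |(1 9 16 4 5 12)| = 6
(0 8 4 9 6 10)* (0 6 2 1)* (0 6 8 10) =(0 10 8 4 9 2 1 6) =[10, 6, 1, 3, 9, 5, 0, 7, 4, 2, 8]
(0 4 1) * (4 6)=(0 6 4 1)=[6, 0, 2, 3, 1, 5, 4]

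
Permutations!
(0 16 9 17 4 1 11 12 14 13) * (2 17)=(0 16 9 2 17 4 1 11 12 14 13)=[16, 11, 17, 3, 1, 5, 6, 7, 8, 2, 10, 12, 14, 0, 13, 15, 9, 4]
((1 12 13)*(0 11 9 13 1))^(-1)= (0 13 9 11)(1 12)= [13, 12, 2, 3, 4, 5, 6, 7, 8, 11, 10, 0, 1, 9]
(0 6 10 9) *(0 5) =(0 6 10 9 5) =[6, 1, 2, 3, 4, 0, 10, 7, 8, 5, 9]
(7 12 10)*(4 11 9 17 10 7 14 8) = [0, 1, 2, 3, 11, 5, 6, 12, 4, 17, 14, 9, 7, 13, 8, 15, 16, 10] = (4 11 9 17 10 14 8)(7 12)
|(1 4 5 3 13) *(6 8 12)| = 15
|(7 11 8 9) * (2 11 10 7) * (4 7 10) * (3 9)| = |(2 11 8 3 9)(4 7)| = 10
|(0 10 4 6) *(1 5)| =|(0 10 4 6)(1 5)| =4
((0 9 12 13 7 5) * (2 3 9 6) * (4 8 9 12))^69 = (0 13 2 5 12 6 7 3) = [13, 1, 5, 0, 4, 12, 7, 3, 8, 9, 10, 11, 6, 2]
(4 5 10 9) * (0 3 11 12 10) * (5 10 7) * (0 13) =(0 3 11 12 7 5 13)(4 10 9) =[3, 1, 2, 11, 10, 13, 6, 5, 8, 4, 9, 12, 7, 0]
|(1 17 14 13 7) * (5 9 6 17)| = 8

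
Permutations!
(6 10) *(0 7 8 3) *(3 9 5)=[7, 1, 2, 0, 4, 3, 10, 8, 9, 5, 6]=(0 7 8 9 5 3)(6 10)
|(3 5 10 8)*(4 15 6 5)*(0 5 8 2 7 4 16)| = |(0 5 10 2 7 4 15 6 8 3 16)| = 11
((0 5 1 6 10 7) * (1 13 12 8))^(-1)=(0 7 10 6 1 8 12 13 5)=[7, 8, 2, 3, 4, 0, 1, 10, 12, 9, 6, 11, 13, 5]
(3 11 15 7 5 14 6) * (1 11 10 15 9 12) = (1 11 9 12)(3 10 15 7 5 14 6) = [0, 11, 2, 10, 4, 14, 3, 5, 8, 12, 15, 9, 1, 13, 6, 7]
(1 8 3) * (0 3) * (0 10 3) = (1 8 10 3) = [0, 8, 2, 1, 4, 5, 6, 7, 10, 9, 3]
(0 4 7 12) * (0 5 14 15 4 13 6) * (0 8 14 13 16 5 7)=(0 16 5 13 6 8 14 15 4)(7 12)=[16, 1, 2, 3, 0, 13, 8, 12, 14, 9, 10, 11, 7, 6, 15, 4, 5]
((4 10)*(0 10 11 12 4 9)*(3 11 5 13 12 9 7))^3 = (0 3)(4 12 13 5)(7 9)(10 11) = [3, 1, 2, 0, 12, 4, 6, 9, 8, 7, 11, 10, 13, 5]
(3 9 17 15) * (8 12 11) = (3 9 17 15)(8 12 11) = [0, 1, 2, 9, 4, 5, 6, 7, 12, 17, 10, 8, 11, 13, 14, 3, 16, 15]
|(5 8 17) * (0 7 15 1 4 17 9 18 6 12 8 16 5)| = 30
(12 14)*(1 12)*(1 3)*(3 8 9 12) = (1 3)(8 9 12 14) = [0, 3, 2, 1, 4, 5, 6, 7, 9, 12, 10, 11, 14, 13, 8]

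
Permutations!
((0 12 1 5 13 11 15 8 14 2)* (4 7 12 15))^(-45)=[0, 4, 2, 3, 5, 7, 6, 13, 8, 9, 10, 1, 11, 12, 14, 15]=(15)(1 4 5 7 13 12 11)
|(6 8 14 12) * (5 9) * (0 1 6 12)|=|(0 1 6 8 14)(5 9)|=10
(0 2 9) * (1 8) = (0 2 9)(1 8) = [2, 8, 9, 3, 4, 5, 6, 7, 1, 0]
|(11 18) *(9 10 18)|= 4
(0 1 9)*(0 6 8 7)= (0 1 9 6 8 7)= [1, 9, 2, 3, 4, 5, 8, 0, 7, 6]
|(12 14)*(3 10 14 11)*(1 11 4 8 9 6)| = |(1 11 3 10 14 12 4 8 9 6)| = 10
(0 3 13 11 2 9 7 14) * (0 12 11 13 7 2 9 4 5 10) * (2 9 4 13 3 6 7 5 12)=(0 6 7 14 2 13 3 5 10)(4 12 11)=[6, 1, 13, 5, 12, 10, 7, 14, 8, 9, 0, 4, 11, 3, 2]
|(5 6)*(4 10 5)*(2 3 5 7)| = |(2 3 5 6 4 10 7)| = 7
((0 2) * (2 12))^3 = [0, 1, 2, 3, 4, 5, 6, 7, 8, 9, 10, 11, 12] = (12)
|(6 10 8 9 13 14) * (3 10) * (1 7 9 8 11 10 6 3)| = 14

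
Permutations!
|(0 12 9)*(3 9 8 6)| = 6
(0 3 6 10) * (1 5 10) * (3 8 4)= (0 8 4 3 6 1 5 10)= [8, 5, 2, 6, 3, 10, 1, 7, 4, 9, 0]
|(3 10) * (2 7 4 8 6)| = |(2 7 4 8 6)(3 10)| = 10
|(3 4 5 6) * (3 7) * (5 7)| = |(3 4 7)(5 6)| = 6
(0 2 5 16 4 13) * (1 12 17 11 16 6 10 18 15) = [2, 12, 5, 3, 13, 6, 10, 7, 8, 9, 18, 16, 17, 0, 14, 1, 4, 11, 15] = (0 2 5 6 10 18 15 1 12 17 11 16 4 13)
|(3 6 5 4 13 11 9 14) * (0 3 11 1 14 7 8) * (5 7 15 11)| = |(0 3 6 7 8)(1 14 5 4 13)(9 15 11)| = 15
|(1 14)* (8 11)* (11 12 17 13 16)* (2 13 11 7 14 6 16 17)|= |(1 6 16 7 14)(2 13 17 11 8 12)|= 30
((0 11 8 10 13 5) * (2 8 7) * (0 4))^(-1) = (0 4 5 13 10 8 2 7 11) = [4, 1, 7, 3, 5, 13, 6, 11, 2, 9, 8, 0, 12, 10]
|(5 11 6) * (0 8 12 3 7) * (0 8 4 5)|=|(0 4 5 11 6)(3 7 8 12)|=20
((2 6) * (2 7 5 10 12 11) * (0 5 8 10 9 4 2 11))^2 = (0 9 2 7 10)(4 6 8 12 5) = [9, 1, 7, 3, 6, 4, 8, 10, 12, 2, 0, 11, 5]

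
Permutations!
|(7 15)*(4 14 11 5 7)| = 6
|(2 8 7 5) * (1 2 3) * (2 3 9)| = |(1 3)(2 8 7 5 9)| = 10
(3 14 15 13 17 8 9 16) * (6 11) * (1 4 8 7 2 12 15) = [0, 4, 12, 14, 8, 5, 11, 2, 9, 16, 10, 6, 15, 17, 1, 13, 3, 7] = (1 4 8 9 16 3 14)(2 12 15 13 17 7)(6 11)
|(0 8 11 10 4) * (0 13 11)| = |(0 8)(4 13 11 10)| = 4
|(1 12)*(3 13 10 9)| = |(1 12)(3 13 10 9)| = 4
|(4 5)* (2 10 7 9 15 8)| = 6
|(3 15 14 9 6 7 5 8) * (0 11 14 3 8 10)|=|(0 11 14 9 6 7 5 10)(3 15)|=8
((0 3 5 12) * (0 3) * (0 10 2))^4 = (0 10 2)(3 5 12) = [10, 1, 0, 5, 4, 12, 6, 7, 8, 9, 2, 11, 3]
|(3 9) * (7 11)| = 2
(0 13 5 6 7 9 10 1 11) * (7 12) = (0 13 5 6 12 7 9 10 1 11) = [13, 11, 2, 3, 4, 6, 12, 9, 8, 10, 1, 0, 7, 5]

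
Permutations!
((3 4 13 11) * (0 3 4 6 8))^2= [6, 1, 2, 8, 11, 5, 0, 7, 3, 9, 10, 13, 12, 4]= (0 6)(3 8)(4 11 13)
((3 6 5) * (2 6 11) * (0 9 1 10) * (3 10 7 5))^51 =(0 7)(1 10)(2 11 3 6)(5 9) =[7, 10, 11, 6, 4, 9, 2, 0, 8, 5, 1, 3]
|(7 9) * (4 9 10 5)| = |(4 9 7 10 5)| = 5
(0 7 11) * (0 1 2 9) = (0 7 11 1 2 9) = [7, 2, 9, 3, 4, 5, 6, 11, 8, 0, 10, 1]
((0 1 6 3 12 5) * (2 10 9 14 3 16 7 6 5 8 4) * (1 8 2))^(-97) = (0 1 8 5 4)(2 12 3 14 9 10)(6 7 16) = [1, 8, 12, 14, 0, 4, 7, 16, 5, 10, 2, 11, 3, 13, 9, 15, 6]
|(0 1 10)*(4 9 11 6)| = |(0 1 10)(4 9 11 6)| = 12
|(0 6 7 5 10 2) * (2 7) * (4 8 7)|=15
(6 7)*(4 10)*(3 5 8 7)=(3 5 8 7 6)(4 10)=[0, 1, 2, 5, 10, 8, 3, 6, 7, 9, 4]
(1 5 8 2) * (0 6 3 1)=(0 6 3 1 5 8 2)=[6, 5, 0, 1, 4, 8, 3, 7, 2]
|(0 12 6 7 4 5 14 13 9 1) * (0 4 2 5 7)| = 24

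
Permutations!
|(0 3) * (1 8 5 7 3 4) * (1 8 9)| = |(0 4 8 5 7 3)(1 9)| = 6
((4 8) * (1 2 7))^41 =(1 7 2)(4 8) =[0, 7, 1, 3, 8, 5, 6, 2, 4]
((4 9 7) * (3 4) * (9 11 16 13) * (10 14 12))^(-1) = (3 7 9 13 16 11 4)(10 12 14) = [0, 1, 2, 7, 3, 5, 6, 9, 8, 13, 12, 4, 14, 16, 10, 15, 11]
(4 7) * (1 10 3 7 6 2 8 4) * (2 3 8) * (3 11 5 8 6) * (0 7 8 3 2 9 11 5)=(0 7 1 10 6 5 3 8 4 2 9 11)=[7, 10, 9, 8, 2, 3, 5, 1, 4, 11, 6, 0]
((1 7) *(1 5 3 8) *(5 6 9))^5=(1 3 9 7 8 5 6)=[0, 3, 2, 9, 4, 6, 1, 8, 5, 7]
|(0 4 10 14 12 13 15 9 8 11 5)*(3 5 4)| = 9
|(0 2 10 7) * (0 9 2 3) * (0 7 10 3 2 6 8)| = |(10)(0 2 3 7 9 6 8)| = 7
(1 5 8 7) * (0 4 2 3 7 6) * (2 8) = [4, 5, 3, 7, 8, 2, 0, 1, 6] = (0 4 8 6)(1 5 2 3 7)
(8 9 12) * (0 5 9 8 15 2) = (0 5 9 12 15 2) = [5, 1, 0, 3, 4, 9, 6, 7, 8, 12, 10, 11, 15, 13, 14, 2]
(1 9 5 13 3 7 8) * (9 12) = (1 12 9 5 13 3 7 8) = [0, 12, 2, 7, 4, 13, 6, 8, 1, 5, 10, 11, 9, 3]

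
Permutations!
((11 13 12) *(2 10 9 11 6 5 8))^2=(2 9 13 6 8 10 11 12 5)=[0, 1, 9, 3, 4, 2, 8, 7, 10, 13, 11, 12, 5, 6]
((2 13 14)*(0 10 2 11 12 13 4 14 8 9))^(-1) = (0 9 8 13 12 11 14 4 2 10) = [9, 1, 10, 3, 2, 5, 6, 7, 13, 8, 0, 14, 11, 12, 4]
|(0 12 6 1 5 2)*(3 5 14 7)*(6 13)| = |(0 12 13 6 1 14 7 3 5 2)| = 10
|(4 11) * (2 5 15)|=6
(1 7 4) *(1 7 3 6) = (1 3 6)(4 7) = [0, 3, 2, 6, 7, 5, 1, 4]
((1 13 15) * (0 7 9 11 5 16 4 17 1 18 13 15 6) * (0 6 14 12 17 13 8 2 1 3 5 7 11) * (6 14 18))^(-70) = (18)(0 7)(9 11) = [7, 1, 2, 3, 4, 5, 6, 0, 8, 11, 10, 9, 12, 13, 14, 15, 16, 17, 18]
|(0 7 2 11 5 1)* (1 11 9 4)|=6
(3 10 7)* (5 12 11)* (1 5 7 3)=(1 5 12 11 7)(3 10)=[0, 5, 2, 10, 4, 12, 6, 1, 8, 9, 3, 7, 11]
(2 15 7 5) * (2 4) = (2 15 7 5 4) = [0, 1, 15, 3, 2, 4, 6, 5, 8, 9, 10, 11, 12, 13, 14, 7]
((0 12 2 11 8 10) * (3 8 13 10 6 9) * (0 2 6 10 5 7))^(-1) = (0 7 5 13 11 2 10 8 3 9 6 12) = [7, 1, 10, 9, 4, 13, 12, 5, 3, 6, 8, 2, 0, 11]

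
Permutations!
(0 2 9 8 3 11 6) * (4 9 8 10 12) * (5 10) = [2, 1, 8, 11, 9, 10, 0, 7, 3, 5, 12, 6, 4] = (0 2 8 3 11 6)(4 9 5 10 12)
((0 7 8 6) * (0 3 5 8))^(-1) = (0 7)(3 6 8 5) = [7, 1, 2, 6, 4, 3, 8, 0, 5]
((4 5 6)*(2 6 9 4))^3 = (9)(2 6) = [0, 1, 6, 3, 4, 5, 2, 7, 8, 9]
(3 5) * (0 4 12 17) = [4, 1, 2, 5, 12, 3, 6, 7, 8, 9, 10, 11, 17, 13, 14, 15, 16, 0] = (0 4 12 17)(3 5)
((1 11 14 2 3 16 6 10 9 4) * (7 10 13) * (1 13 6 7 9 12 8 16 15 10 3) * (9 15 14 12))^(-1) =[0, 2, 14, 7, 9, 5, 6, 16, 12, 10, 15, 1, 11, 4, 3, 13, 8] =(1 2 14 3 7 16 8 12 11)(4 9 10 15 13)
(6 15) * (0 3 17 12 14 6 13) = [3, 1, 2, 17, 4, 5, 15, 7, 8, 9, 10, 11, 14, 0, 6, 13, 16, 12] = (0 3 17 12 14 6 15 13)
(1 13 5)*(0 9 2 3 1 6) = (0 9 2 3 1 13 5 6) = [9, 13, 3, 1, 4, 6, 0, 7, 8, 2, 10, 11, 12, 5]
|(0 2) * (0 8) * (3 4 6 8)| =6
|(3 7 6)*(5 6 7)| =3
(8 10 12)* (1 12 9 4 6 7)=[0, 12, 2, 3, 6, 5, 7, 1, 10, 4, 9, 11, 8]=(1 12 8 10 9 4 6 7)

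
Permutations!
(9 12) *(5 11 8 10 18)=(5 11 8 10 18)(9 12)=[0, 1, 2, 3, 4, 11, 6, 7, 10, 12, 18, 8, 9, 13, 14, 15, 16, 17, 5]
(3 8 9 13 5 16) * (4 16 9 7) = (3 8 7 4 16)(5 9 13) = [0, 1, 2, 8, 16, 9, 6, 4, 7, 13, 10, 11, 12, 5, 14, 15, 3]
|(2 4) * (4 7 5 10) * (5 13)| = 6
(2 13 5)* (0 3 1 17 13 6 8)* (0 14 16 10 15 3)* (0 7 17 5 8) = (0 7 17 13 8 14 16 10 15 3 1 5 2 6) = [7, 5, 6, 1, 4, 2, 0, 17, 14, 9, 15, 11, 12, 8, 16, 3, 10, 13]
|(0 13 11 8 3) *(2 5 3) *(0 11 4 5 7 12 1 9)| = |(0 13 4 5 3 11 8 2 7 12 1 9)| = 12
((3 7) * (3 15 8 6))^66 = (3 7 15 8 6) = [0, 1, 2, 7, 4, 5, 3, 15, 6, 9, 10, 11, 12, 13, 14, 8]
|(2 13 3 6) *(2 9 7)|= 6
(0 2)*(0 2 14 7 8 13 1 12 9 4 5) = (0 14 7 8 13 1 12 9 4 5) = [14, 12, 2, 3, 5, 0, 6, 8, 13, 4, 10, 11, 9, 1, 7]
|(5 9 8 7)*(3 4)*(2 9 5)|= |(2 9 8 7)(3 4)|= 4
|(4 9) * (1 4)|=3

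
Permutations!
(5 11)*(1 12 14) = (1 12 14)(5 11) = [0, 12, 2, 3, 4, 11, 6, 7, 8, 9, 10, 5, 14, 13, 1]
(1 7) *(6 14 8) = (1 7)(6 14 8) = [0, 7, 2, 3, 4, 5, 14, 1, 6, 9, 10, 11, 12, 13, 8]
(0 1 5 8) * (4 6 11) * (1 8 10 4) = (0 8)(1 5 10 4 6 11) = [8, 5, 2, 3, 6, 10, 11, 7, 0, 9, 4, 1]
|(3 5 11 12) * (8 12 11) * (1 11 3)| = |(1 11 3 5 8 12)| = 6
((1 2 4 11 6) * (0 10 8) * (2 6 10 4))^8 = [10, 1, 2, 3, 8, 5, 6, 7, 11, 9, 4, 0] = (0 10 4 8 11)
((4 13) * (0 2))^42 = (13) = [0, 1, 2, 3, 4, 5, 6, 7, 8, 9, 10, 11, 12, 13]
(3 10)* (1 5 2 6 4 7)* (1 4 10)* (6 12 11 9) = [0, 5, 12, 1, 7, 2, 10, 4, 8, 6, 3, 9, 11] = (1 5 2 12 11 9 6 10 3)(4 7)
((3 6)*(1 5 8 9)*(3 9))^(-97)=(1 9 6 3 8 5)=[0, 9, 2, 8, 4, 1, 3, 7, 5, 6]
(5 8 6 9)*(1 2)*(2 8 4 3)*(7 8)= (1 7 8 6 9 5 4 3 2)= [0, 7, 1, 2, 3, 4, 9, 8, 6, 5]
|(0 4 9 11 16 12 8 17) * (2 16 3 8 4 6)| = 11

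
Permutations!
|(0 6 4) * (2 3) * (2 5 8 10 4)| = 8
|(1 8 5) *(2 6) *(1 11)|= 4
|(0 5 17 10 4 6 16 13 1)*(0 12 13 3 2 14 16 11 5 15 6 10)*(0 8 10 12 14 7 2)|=30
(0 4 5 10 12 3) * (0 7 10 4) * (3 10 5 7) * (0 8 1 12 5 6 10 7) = (0 8 1 12 7 6 10 5 4) = [8, 12, 2, 3, 0, 4, 10, 6, 1, 9, 5, 11, 7]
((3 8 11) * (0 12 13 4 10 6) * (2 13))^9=[2, 1, 4, 3, 6, 5, 12, 7, 8, 9, 0, 11, 13, 10]=(0 2 4 6 12 13 10)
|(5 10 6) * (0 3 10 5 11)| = |(0 3 10 6 11)| = 5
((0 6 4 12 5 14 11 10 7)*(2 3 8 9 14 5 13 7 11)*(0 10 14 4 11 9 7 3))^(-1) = (0 2 14 11 6)(3 13 12 4 9 10 7 8) = [2, 1, 14, 13, 9, 5, 0, 8, 3, 10, 7, 6, 4, 12, 11]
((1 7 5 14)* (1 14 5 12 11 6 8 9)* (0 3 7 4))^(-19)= (14)(0 3 7 12 11 6 8 9 1 4)= [3, 4, 2, 7, 0, 5, 8, 12, 9, 1, 10, 6, 11, 13, 14]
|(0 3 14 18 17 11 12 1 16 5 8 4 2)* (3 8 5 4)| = 12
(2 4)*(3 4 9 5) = (2 9 5 3 4) = [0, 1, 9, 4, 2, 3, 6, 7, 8, 5]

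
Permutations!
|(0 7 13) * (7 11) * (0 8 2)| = 6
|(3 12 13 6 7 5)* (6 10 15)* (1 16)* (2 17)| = |(1 16)(2 17)(3 12 13 10 15 6 7 5)| = 8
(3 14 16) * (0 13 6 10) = (0 13 6 10)(3 14 16) = [13, 1, 2, 14, 4, 5, 10, 7, 8, 9, 0, 11, 12, 6, 16, 15, 3]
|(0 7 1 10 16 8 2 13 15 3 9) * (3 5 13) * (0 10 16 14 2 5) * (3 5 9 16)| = 13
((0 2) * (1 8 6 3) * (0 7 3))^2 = (0 7 1 6 2 3 8) = [7, 6, 3, 8, 4, 5, 2, 1, 0]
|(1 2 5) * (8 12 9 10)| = |(1 2 5)(8 12 9 10)| = 12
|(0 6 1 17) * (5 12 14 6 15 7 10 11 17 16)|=|(0 15 7 10 11 17)(1 16 5 12 14 6)|=6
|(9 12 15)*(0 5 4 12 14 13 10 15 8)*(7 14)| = 30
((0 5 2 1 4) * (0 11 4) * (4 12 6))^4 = [0, 1, 2, 3, 4, 5, 6, 7, 8, 9, 10, 11, 12] = (12)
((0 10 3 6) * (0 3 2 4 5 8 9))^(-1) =(0 9 8 5 4 2 10)(3 6) =[9, 1, 10, 6, 2, 4, 3, 7, 5, 8, 0]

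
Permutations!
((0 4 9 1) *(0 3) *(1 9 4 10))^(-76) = (10) = [0, 1, 2, 3, 4, 5, 6, 7, 8, 9, 10]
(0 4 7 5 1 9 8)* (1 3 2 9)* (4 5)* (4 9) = (0 5 3 2 4 7 9 8) = [5, 1, 4, 2, 7, 3, 6, 9, 0, 8]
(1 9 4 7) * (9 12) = (1 12 9 4 7) = [0, 12, 2, 3, 7, 5, 6, 1, 8, 4, 10, 11, 9]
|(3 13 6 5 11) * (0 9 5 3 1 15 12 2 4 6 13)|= 11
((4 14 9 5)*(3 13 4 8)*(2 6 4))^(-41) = (2 9 13 14 3 4 8 6 5) = [0, 1, 9, 4, 8, 2, 5, 7, 6, 13, 10, 11, 12, 14, 3]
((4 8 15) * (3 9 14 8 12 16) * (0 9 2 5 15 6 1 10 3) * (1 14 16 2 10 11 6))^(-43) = [16, 6, 15, 10, 2, 4, 8, 7, 11, 0, 3, 14, 5, 13, 1, 12, 9] = (0 16 9)(1 6 8 11 14)(2 15 12 5 4)(3 10)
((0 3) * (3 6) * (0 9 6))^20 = (3 6 9) = [0, 1, 2, 6, 4, 5, 9, 7, 8, 3]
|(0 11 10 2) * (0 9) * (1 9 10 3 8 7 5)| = 8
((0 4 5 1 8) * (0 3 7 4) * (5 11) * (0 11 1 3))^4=(0 7)(1 5)(3 8)(4 11)=[7, 5, 2, 8, 11, 1, 6, 0, 3, 9, 10, 4]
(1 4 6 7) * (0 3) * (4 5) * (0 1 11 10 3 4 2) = [4, 5, 0, 1, 6, 2, 7, 11, 8, 9, 3, 10] = (0 4 6 7 11 10 3 1 5 2)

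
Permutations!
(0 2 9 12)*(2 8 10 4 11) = (0 8 10 4 11 2 9 12) = [8, 1, 9, 3, 11, 5, 6, 7, 10, 12, 4, 2, 0]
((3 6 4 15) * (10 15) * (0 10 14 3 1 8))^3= (0 1 10 8 15)(3 14 4 6)= [1, 10, 2, 14, 6, 5, 3, 7, 15, 9, 8, 11, 12, 13, 4, 0]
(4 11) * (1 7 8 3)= (1 7 8 3)(4 11)= [0, 7, 2, 1, 11, 5, 6, 8, 3, 9, 10, 4]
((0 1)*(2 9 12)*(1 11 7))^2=(0 7)(1 11)(2 12 9)=[7, 11, 12, 3, 4, 5, 6, 0, 8, 2, 10, 1, 9]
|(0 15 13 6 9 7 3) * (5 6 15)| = 6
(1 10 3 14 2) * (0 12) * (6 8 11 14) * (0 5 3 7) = (0 12 5 3 6 8 11 14 2 1 10 7) = [12, 10, 1, 6, 4, 3, 8, 0, 11, 9, 7, 14, 5, 13, 2]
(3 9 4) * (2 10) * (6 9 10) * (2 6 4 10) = (2 4 3)(6 9 10) = [0, 1, 4, 2, 3, 5, 9, 7, 8, 10, 6]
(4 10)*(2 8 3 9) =(2 8 3 9)(4 10) =[0, 1, 8, 9, 10, 5, 6, 7, 3, 2, 4]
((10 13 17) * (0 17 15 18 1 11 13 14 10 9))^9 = (1 18 15 13 11)(10 14) = [0, 18, 2, 3, 4, 5, 6, 7, 8, 9, 14, 1, 12, 11, 10, 13, 16, 17, 15]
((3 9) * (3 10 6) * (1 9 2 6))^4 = [0, 9, 6, 2, 4, 5, 3, 7, 8, 10, 1] = (1 9 10)(2 6 3)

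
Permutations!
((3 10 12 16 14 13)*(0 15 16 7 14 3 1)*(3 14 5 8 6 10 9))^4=(0 13 16)(1 14 15)(5 12 6)(7 10 8)=[13, 14, 2, 3, 4, 12, 5, 10, 7, 9, 8, 11, 6, 16, 15, 1, 0]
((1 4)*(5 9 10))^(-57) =(10)(1 4) =[0, 4, 2, 3, 1, 5, 6, 7, 8, 9, 10]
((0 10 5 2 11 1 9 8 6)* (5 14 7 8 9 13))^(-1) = (0 6 8 7 14 10)(1 11 2 5 13) = [6, 11, 5, 3, 4, 13, 8, 14, 7, 9, 0, 2, 12, 1, 10]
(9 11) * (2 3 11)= [0, 1, 3, 11, 4, 5, 6, 7, 8, 2, 10, 9]= (2 3 11 9)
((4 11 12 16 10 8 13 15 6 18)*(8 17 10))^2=(4 12 8 15 18 11 16 13 6)=[0, 1, 2, 3, 12, 5, 4, 7, 15, 9, 10, 16, 8, 6, 14, 18, 13, 17, 11]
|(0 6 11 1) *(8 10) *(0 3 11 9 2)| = |(0 6 9 2)(1 3 11)(8 10)| = 12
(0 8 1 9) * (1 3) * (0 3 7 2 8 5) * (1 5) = (0 1 9 3 5)(2 8 7) = [1, 9, 8, 5, 4, 0, 6, 2, 7, 3]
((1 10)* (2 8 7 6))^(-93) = (1 10)(2 6 7 8) = [0, 10, 6, 3, 4, 5, 7, 8, 2, 9, 1]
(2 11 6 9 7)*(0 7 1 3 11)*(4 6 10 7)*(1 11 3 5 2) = [4, 5, 0, 3, 6, 2, 9, 1, 8, 11, 7, 10] = (0 4 6 9 11 10 7 1 5 2)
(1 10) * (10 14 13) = (1 14 13 10) = [0, 14, 2, 3, 4, 5, 6, 7, 8, 9, 1, 11, 12, 10, 13]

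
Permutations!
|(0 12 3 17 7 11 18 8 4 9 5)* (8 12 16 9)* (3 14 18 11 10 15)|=|(0 16 9 5)(3 17 7 10 15)(4 8)(12 14 18)|=60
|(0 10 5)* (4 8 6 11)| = 12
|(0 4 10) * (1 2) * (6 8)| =|(0 4 10)(1 2)(6 8)| =6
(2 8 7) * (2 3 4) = [0, 1, 8, 4, 2, 5, 6, 3, 7] = (2 8 7 3 4)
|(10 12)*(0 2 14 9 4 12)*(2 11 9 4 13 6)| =|(0 11 9 13 6 2 14 4 12 10)| =10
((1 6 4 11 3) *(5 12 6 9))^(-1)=[0, 3, 2, 11, 6, 9, 12, 7, 8, 1, 10, 4, 5]=(1 3 11 4 6 12 5 9)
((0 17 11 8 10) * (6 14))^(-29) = (0 17 11 8 10)(6 14) = [17, 1, 2, 3, 4, 5, 14, 7, 10, 9, 0, 8, 12, 13, 6, 15, 16, 11]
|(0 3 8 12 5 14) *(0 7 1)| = |(0 3 8 12 5 14 7 1)| = 8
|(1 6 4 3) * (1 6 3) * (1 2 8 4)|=3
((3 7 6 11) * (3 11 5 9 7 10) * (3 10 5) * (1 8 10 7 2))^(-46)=(11)(1 2 9 5 3 6 7 10 8)=[0, 2, 9, 6, 4, 3, 7, 10, 1, 5, 8, 11]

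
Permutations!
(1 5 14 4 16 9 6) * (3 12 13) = (1 5 14 4 16 9 6)(3 12 13) = [0, 5, 2, 12, 16, 14, 1, 7, 8, 6, 10, 11, 13, 3, 4, 15, 9]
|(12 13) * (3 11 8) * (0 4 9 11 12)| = |(0 4 9 11 8 3 12 13)| = 8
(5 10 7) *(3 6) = (3 6)(5 10 7) = [0, 1, 2, 6, 4, 10, 3, 5, 8, 9, 7]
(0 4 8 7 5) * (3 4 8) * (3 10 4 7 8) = [3, 1, 2, 7, 10, 0, 6, 5, 8, 9, 4] = (0 3 7 5)(4 10)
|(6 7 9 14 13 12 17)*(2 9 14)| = 6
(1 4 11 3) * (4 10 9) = (1 10 9 4 11 3) = [0, 10, 2, 1, 11, 5, 6, 7, 8, 4, 9, 3]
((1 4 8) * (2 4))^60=(8)=[0, 1, 2, 3, 4, 5, 6, 7, 8]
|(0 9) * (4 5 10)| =|(0 9)(4 5 10)| =6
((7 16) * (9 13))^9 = (7 16)(9 13) = [0, 1, 2, 3, 4, 5, 6, 16, 8, 13, 10, 11, 12, 9, 14, 15, 7]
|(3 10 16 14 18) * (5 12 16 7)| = |(3 10 7 5 12 16 14 18)| = 8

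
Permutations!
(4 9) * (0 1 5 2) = (0 1 5 2)(4 9) = [1, 5, 0, 3, 9, 2, 6, 7, 8, 4]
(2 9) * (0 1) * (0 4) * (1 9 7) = [9, 4, 7, 3, 0, 5, 6, 1, 8, 2] = (0 9 2 7 1 4)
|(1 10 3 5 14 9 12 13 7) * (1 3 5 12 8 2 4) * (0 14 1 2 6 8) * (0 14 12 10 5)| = |(0 12 13 7 3 10)(1 5)(2 4)(6 8)(9 14)| = 6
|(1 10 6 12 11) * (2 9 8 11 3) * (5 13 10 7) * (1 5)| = 10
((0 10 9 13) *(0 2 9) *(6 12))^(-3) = (13)(0 10)(6 12) = [10, 1, 2, 3, 4, 5, 12, 7, 8, 9, 0, 11, 6, 13]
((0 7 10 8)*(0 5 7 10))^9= [7, 1, 2, 3, 4, 8, 6, 5, 10, 9, 0]= (0 7 5 8 10)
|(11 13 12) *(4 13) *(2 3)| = |(2 3)(4 13 12 11)| = 4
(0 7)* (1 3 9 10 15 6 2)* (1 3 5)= (0 7)(1 5)(2 3 9 10 15 6)= [7, 5, 3, 9, 4, 1, 2, 0, 8, 10, 15, 11, 12, 13, 14, 6]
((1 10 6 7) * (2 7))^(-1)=(1 7 2 6 10)=[0, 7, 6, 3, 4, 5, 10, 2, 8, 9, 1]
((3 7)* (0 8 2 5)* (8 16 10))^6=(16)=[0, 1, 2, 3, 4, 5, 6, 7, 8, 9, 10, 11, 12, 13, 14, 15, 16]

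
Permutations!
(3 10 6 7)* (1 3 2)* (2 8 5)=(1 3 10 6 7 8 5 2)=[0, 3, 1, 10, 4, 2, 7, 8, 5, 9, 6]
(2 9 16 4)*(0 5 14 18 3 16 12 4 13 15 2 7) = (0 5 14 18 3 16 13 15 2 9 12 4 7) = [5, 1, 9, 16, 7, 14, 6, 0, 8, 12, 10, 11, 4, 15, 18, 2, 13, 17, 3]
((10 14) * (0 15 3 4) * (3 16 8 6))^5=[3, 1, 2, 8, 6, 5, 16, 7, 15, 9, 14, 11, 12, 13, 10, 4, 0]=(0 3 8 15 4 6 16)(10 14)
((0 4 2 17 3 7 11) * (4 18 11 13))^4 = (0 18 11)(2 13 3)(4 7 17) = [18, 1, 13, 2, 7, 5, 6, 17, 8, 9, 10, 0, 12, 3, 14, 15, 16, 4, 11]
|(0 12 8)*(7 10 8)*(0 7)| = 6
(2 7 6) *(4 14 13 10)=[0, 1, 7, 3, 14, 5, 2, 6, 8, 9, 4, 11, 12, 10, 13]=(2 7 6)(4 14 13 10)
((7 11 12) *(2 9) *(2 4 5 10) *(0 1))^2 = [0, 1, 4, 3, 10, 2, 6, 12, 8, 5, 9, 7, 11] = (2 4 10 9 5)(7 12 11)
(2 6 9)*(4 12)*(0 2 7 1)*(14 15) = (0 2 6 9 7 1)(4 12)(14 15) = [2, 0, 6, 3, 12, 5, 9, 1, 8, 7, 10, 11, 4, 13, 15, 14]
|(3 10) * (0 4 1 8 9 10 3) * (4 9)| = |(0 9 10)(1 8 4)| = 3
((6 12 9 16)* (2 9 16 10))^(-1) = (2 10 9)(6 16 12) = [0, 1, 10, 3, 4, 5, 16, 7, 8, 2, 9, 11, 6, 13, 14, 15, 12]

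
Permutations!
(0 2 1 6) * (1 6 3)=(0 2 6)(1 3)=[2, 3, 6, 1, 4, 5, 0]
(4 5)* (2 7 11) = [0, 1, 7, 3, 5, 4, 6, 11, 8, 9, 10, 2] = (2 7 11)(4 5)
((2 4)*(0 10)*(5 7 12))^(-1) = (0 10)(2 4)(5 12 7) = [10, 1, 4, 3, 2, 12, 6, 5, 8, 9, 0, 11, 7]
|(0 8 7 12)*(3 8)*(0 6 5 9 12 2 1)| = |(0 3 8 7 2 1)(5 9 12 6)| = 12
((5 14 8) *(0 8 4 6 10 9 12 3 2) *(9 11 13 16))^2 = (0 5 4 10 13 9 3)(2 8 14 6 11 16 12) = [5, 1, 8, 0, 10, 4, 11, 7, 14, 3, 13, 16, 2, 9, 6, 15, 12]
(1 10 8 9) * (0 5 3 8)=(0 5 3 8 9 1 10)=[5, 10, 2, 8, 4, 3, 6, 7, 9, 1, 0]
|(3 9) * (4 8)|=|(3 9)(4 8)|=2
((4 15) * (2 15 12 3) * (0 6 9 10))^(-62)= [9, 1, 12, 4, 2, 5, 10, 7, 8, 0, 6, 11, 15, 13, 14, 3]= (0 9)(2 12 15 3 4)(6 10)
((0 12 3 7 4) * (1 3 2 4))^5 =(0 12 2 4)(1 7 3) =[12, 7, 4, 1, 0, 5, 6, 3, 8, 9, 10, 11, 2]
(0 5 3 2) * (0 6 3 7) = (0 5 7)(2 6 3) = [5, 1, 6, 2, 4, 7, 3, 0]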